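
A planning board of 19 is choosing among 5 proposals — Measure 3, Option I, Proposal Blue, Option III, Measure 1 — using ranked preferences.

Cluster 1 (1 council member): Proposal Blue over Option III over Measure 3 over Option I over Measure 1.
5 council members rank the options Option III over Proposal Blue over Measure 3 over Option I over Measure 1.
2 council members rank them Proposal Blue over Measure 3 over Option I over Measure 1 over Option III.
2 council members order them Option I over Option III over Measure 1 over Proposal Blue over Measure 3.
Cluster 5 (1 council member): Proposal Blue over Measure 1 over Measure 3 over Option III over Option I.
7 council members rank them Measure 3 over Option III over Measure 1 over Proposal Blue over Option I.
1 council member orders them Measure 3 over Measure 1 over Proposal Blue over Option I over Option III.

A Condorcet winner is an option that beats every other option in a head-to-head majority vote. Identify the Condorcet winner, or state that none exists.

none

Head-to-head results (19 council members):
Measure 3 vs Option I: Measure 3 is ranked higher on 1+5+2+1+7+1 = 17 ballots, Option I on 2. Measure 3 wins 17–2.
Measure 3 vs Proposal Blue: Measure 3 preferred on 7+1 = 8 ballots; Proposal Blue wins 11–8.
Measure 3 vs Option III: Measure 3 is ranked higher on 2+1+7+1 = 11 ballots, Option III on 8. Measure 3 wins 11–8.
Measure 3 vs Measure 1: 1+5+2+7+1 = 16 for Measure 3, 3 for Measure 1 — Measure 3 by 16–3.
Option I vs Proposal Blue: 2 to 17, Proposal Blue.
Option I vs Option III: Option I preferred on 2+2+1 = 5 ballots; Option III wins 14–5.
Option I vs Measure 1: Option I preferred on 1+5+2+2 = 10 ballots; Option I wins 10–9.
Proposal Blue vs Option III: Proposal Blue is ranked higher on 1+2+1+1 = 5 ballots, Option III on 14. Option III wins 14–5.
Proposal Blue vs Measure 1: Proposal Blue is ranked higher on 1+5+2+1 = 9 ballots, Measure 1 on 10. Measure 1 wins 10–9.
Option III vs Measure 1: 15 to 4, Option III.
Every option loses at least once (Measure 3 loses to Proposal Blue; Option I loses to Measure 3; Proposal Blue loses to Option III; Option III loses to Measure 3; Measure 1 loses to Measure 3). The majority relation contains the cycle Measure 3 → Option III → Proposal Blue → Measure 3, so there is no Condorcet winner.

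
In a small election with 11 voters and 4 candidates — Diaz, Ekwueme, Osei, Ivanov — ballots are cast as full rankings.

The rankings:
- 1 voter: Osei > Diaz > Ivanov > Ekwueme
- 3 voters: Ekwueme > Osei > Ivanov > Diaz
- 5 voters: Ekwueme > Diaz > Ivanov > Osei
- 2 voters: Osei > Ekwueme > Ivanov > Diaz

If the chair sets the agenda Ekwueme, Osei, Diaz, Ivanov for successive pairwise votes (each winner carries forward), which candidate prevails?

Round 1: Ekwueme vs Osei — 8–3, Ekwueme advances.
Round 2: Ekwueme vs Diaz — 10–1, Ekwueme advances.
Round 3: Ekwueme vs Ivanov — 10–1, Ekwueme advances.
The agenda winner is Ekwueme.

Ekwueme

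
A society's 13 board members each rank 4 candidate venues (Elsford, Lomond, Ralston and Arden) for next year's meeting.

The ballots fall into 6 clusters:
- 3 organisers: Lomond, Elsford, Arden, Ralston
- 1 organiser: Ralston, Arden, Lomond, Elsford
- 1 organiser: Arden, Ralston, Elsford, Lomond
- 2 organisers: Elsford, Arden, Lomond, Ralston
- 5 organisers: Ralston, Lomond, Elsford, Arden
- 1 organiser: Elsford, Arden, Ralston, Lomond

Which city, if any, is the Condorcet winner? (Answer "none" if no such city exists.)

none

Check each pair by majority over 13 ballots:
Elsford vs Lomond: 1+2+1 = 4 for Elsford, 9 for Lomond — Lomond by 9–4.
Elsford vs Ralston: Elsford preferred on 3+2+1 = 6 ballots; Ralston wins 7–6.
Elsford vs Arden: Elsford is ranked higher on 3+2+5+1 = 11 ballots, Arden on 2. Elsford wins 11–2.
Lomond vs Ralston: 3+2 = 5 for Lomond, 8 for Ralston — Ralston by 8–5.
Lomond vs Arden: 8 to 5, Lomond.
Ralston vs Arden: Ralston is ranked higher on 1+5 = 6 ballots, Arden on 7. Arden wins 7–6.
Every city loses at least once (Elsford loses to Lomond; Lomond loses to Ralston; Ralston loses to Arden; Arden loses to Elsford). The majority relation contains the cycle Elsford beats Arden beats Ralston beats Elsford, so there is no Condorcet winner.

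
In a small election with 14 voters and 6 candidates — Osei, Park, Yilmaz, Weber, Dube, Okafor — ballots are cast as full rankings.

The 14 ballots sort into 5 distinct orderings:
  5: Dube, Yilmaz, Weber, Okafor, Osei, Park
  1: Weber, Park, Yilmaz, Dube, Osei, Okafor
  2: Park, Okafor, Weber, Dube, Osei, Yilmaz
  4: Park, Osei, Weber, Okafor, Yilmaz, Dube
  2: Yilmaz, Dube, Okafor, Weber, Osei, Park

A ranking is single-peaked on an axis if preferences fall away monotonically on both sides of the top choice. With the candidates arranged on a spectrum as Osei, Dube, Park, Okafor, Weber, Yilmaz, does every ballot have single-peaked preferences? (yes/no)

Axis positions: Osei=1, Dube=2, Park=3, Okafor=4, Weber=5, Yilmaz=6.
Group 1: ranking walks positions 2-6-5-4-1-3; Yilmaz is ranked above Park even though Park lies between Yilmaz and the peak Dube on the axis — preferences dip and rise again. Not single-peaked.
Group 2: ranking walks positions 5-3-6-2-1-4; Park is ranked above Okafor even though Okafor lies between Park and the peak Weber on the axis — preferences dip and rise again. Not single-peaked.
Group 3 (peak Park at position 3): ranking walks positions 3-4-5-2-1-6, expanding outward from the peak — single-peaked.
Group 4: ranking walks positions 3-1-5-4-6-2; Osei is ranked above Dube even though Dube lies between Osei and the peak Park on the axis — preferences dip and rise again. Not single-peaked.
Group 5: ranking walks positions 6-2-4-5-1-3; Dube is ranked above Weber even though Weber lies between Dube and the peak Yilmaz on the axis — preferences dip and rise again. Not single-peaked.
Group 1 violates single-peakedness, so the profile is not single-peaked on this axis.

no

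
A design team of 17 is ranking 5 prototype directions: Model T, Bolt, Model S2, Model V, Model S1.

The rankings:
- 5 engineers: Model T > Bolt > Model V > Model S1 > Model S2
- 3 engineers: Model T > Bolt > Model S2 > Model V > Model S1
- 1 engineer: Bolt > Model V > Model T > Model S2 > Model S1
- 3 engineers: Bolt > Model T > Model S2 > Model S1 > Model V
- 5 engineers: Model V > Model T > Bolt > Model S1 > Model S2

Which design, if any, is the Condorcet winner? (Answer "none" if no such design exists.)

Check each pair by majority over 17 ballots:
Model T vs Bolt: Model T is ranked higher on 5+3+5 = 13 ballots, Bolt on 4. Model T wins 13–4.
Model T vs Model S2: 17 to 0, Model T.
Model T vs Model V: 11 to 6, Model T.
Model T vs Model S1: Model T preferred on 5+3+1+3+5 = 17 ballots; Model T wins 17–0.
Bolt vs Model S2: 5+3+1+3+5 = 17 for Bolt, 0 for Model S2 — Bolt by 17–0.
Bolt vs Model V: Bolt is ranked higher on 5+3+1+3 = 12 ballots, Model V on 5. Bolt wins 12–5.
Bolt vs Model S1: 5+3+1+3+5 = 17 for Bolt, 0 for Model S1 — Bolt by 17–0.
Model S2 vs Model V: Model S2 is ranked higher on 3+3 = 6 ballots, Model V on 11. Model V wins 11–6.
Model S2 vs Model S1: 7 to 10, Model S1.
Model V vs Model S1: Model V is ranked higher on 5+3+1+5 = 14 ballots, Model S1 on 3. Model V wins 14–3.
Model T wins every pairwise contest, so Model T is the Condorcet winner.

Model T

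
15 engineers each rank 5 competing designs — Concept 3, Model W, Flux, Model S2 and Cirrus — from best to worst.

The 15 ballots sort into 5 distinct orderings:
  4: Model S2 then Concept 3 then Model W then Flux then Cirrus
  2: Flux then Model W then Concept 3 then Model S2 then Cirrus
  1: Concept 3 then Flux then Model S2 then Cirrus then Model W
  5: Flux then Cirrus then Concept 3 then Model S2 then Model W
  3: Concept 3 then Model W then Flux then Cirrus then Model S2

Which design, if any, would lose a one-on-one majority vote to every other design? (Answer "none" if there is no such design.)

Pairwise majorities:
Concept 3 vs Model W: Concept 3 wins 13–2.
Concept 3 vs Flux: 4+1+3 = 8 for Concept 3, 7 for Flux — Concept 3 by 8–7.
Concept 3–Model S2: Concept 3 11–4.
Concept 3 vs Cirrus: Concept 3 is ranked higher on 4+2+1+3 = 10 ballots, Cirrus on 5. Concept 3 wins 10–5.
Model W vs Flux: 4+3 = 7 for Model W, 8 for Flux — Flux by 8–7.
Model W–Model S2: Model S2 10–5.
Model W vs Cirrus: Model W, 9–6.
Flux vs Model S2: 11 to 4, Flux.
Flux vs Cirrus: Flux wins 15–0.
Model S2 vs Cirrus: Cirrus wins 8–7.
Each design has at least one pairwise win (Concept 3 beats Model W; Model W beats Cirrus; Flux beats Model W; Model S2 beats Model W; Cirrus beats Model S2) — no Condorcet loser.

none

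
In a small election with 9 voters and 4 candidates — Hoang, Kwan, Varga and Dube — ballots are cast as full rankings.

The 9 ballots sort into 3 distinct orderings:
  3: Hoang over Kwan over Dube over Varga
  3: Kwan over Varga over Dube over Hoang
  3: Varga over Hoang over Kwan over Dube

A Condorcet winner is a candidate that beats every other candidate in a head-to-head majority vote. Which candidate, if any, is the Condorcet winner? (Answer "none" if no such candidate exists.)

Head-to-head results (9 voters):
Hoang vs Kwan: Hoang wins 6–3.
Hoang vs Varga: Varga wins 6–3.
Hoang vs Dube: Hoang wins 6–3.
Kwan vs Varga: Kwan wins 6–3.
Kwan vs Dube: Kwan, 9–0.
Varga vs Dube: Varga, 6–3.
No candidate is unbeaten: Hoang loses to Varga; Kwan loses to Hoang; Varga loses to Kwan; Dube loses to Hoang. In particular Hoang > Kwan > Varga > Hoang is a majority cycle — no Condorcet winner exists.

none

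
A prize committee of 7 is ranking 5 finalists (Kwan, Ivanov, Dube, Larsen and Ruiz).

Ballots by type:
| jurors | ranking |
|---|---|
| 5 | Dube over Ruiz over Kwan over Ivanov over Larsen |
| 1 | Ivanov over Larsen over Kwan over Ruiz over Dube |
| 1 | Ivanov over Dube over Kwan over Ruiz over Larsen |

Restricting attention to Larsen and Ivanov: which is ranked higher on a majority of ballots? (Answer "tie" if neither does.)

No ballot ranks Larsen above Ivanov: 0.
Ballots ranking Ivanov above Larsen: 7 − 0 = 7.
Ivanov wins the head-to-head 7–0.

Ivanov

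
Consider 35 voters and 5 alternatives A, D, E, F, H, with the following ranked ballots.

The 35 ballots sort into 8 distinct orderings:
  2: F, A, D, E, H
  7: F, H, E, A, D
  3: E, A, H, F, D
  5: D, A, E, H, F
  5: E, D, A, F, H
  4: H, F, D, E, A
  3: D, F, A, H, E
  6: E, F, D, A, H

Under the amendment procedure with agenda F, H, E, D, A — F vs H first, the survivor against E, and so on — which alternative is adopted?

E

Round 1: F vs H — 23–12, F advances.
Round 2: F vs E — 16–19, E advances.
Round 3: E vs D — 21–14, E advances.
Round 4: E vs A — 25–10, E advances.
The agenda winner is E.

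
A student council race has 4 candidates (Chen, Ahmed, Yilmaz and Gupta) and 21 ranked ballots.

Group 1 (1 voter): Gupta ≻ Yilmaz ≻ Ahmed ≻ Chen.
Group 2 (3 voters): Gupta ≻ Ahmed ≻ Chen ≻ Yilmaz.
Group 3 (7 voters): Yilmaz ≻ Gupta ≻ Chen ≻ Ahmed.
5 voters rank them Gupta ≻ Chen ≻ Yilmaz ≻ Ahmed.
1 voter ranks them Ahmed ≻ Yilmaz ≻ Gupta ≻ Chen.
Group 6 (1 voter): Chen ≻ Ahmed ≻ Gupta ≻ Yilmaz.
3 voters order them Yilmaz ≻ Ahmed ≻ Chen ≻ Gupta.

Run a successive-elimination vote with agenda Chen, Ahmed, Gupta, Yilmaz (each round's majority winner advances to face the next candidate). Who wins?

Yilmaz

Round 1: Chen vs Ahmed — 13–8, Chen advances.
Round 2: Chen vs Gupta — 4–17, Gupta advances.
Round 3: Gupta vs Yilmaz — 10–11, Yilmaz advances.
The agenda winner is Yilmaz.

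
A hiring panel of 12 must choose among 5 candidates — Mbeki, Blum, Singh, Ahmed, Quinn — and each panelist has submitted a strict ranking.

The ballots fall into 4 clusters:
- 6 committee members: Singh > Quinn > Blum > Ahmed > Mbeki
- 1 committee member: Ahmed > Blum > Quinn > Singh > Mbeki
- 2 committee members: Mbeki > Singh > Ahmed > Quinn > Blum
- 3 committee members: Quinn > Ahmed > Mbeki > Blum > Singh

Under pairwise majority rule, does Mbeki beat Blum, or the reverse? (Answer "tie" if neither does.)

Ballots ranking Mbeki above Blum: 2 + 3 = 5.
Ballots ranking Blum above Mbeki: 12 − 5 = 7.
Blum wins the head-to-head 7–5.

Blum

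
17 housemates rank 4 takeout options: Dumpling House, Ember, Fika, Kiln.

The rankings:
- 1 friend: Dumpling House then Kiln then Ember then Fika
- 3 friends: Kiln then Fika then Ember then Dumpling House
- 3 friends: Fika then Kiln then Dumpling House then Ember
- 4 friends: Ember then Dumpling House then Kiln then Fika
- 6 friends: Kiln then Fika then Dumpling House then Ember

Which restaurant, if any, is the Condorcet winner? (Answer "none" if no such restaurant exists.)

Kiln

Head-to-head results (17 friends):
Dumpling House–Ember: Dumpling House 10–7.
Dumpling House vs Fika: Fika, 12–5.
Dumpling House vs Kiln: Kiln, 12–5.
Ember vs Fika: Fika wins 12–5.
Ember vs Kiln: Kiln, 13–4.
Fika vs Kiln: Kiln wins 14–3.
Kiln defeats every rival head-to-head and is the Condorcet winner.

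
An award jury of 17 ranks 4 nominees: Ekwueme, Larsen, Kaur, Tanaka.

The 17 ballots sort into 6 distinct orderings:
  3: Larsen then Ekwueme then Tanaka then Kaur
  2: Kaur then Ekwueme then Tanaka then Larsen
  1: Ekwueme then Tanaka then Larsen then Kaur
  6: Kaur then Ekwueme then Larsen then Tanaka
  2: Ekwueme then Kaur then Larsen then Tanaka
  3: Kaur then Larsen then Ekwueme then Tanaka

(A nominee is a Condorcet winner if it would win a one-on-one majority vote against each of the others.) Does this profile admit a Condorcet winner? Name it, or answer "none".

Kaur

Pairwise majorities:
Ekwueme vs Larsen: Ekwueme, 11–6.
Ekwueme vs Kaur: Kaur wins 11–6.
Ekwueme vs Tanaka: Ekwueme wins 17–0.
Larsen–Kaur: Kaur 13–4.
Larsen vs Tanaka: Larsen wins 14–3.
Kaur vs Tanaka: Kaur wins 13–4.
Kaur defeats every rival head-to-head and is the Condorcet winner.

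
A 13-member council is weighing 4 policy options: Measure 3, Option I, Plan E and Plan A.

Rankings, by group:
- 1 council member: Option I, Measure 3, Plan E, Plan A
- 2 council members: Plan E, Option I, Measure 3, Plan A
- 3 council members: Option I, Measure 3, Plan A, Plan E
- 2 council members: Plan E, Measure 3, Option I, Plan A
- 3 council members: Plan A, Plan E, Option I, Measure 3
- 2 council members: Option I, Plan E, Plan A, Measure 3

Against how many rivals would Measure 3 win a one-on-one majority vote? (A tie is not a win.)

1

Measure 3 against each rival (13 council members):
Measure 3 vs Option I: Option I, 11–2.
Measure 3 vs Plan E: 1+3 = 4 for Measure 3, 9 for Plan E — Plan E by 9–4.
Measure 3 vs Plan A: Measure 3 preferred on 1+2+3+2 = 8 ballots; Measure 3 wins 8–5.
Measure 3 beats Plan A; loses to Option I, Plan E — 1 pairwise win.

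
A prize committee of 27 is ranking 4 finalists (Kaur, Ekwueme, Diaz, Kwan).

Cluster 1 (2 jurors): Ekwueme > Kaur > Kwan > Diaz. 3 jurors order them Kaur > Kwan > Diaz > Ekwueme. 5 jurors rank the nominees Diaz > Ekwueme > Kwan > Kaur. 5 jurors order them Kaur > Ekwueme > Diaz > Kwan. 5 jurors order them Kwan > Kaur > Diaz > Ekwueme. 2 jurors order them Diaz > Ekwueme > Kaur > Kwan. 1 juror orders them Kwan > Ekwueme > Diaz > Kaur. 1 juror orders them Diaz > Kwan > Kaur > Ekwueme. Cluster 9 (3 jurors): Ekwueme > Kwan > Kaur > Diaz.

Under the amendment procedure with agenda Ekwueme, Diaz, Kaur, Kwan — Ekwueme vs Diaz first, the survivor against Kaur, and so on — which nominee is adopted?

Kwan

Round 1: Ekwueme vs Diaz — 11–16, Diaz advances.
Round 2: Diaz vs Kaur — 9–18, Kaur advances.
Round 3: Kaur vs Kwan — 12–15, Kwan advances.
Kwan survives the agenda.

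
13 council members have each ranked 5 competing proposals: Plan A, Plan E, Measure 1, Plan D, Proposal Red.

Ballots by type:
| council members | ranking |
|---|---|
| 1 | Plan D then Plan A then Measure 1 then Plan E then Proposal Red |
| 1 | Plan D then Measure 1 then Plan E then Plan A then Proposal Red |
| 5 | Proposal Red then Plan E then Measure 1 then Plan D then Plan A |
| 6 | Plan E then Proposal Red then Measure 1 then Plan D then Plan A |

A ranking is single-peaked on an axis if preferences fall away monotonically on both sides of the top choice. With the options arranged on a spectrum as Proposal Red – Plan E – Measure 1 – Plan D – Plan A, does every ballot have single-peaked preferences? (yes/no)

yes

Axis positions: Proposal Red=1, Plan E=2, Measure 1=3, Plan D=4, Plan A=5.
Type 1 (peak Plan D at position 4): ranking walks positions 4-5-3-2-1, expanding outward from the peak — single-peaked.
Type 2 (peak Plan D at position 4): ranking walks positions 4-3-2-5-1, expanding outward from the peak — single-peaked.
Type 3 (peak Proposal Red at position 1): ranking walks positions 1-2-3-4-5, expanding outward from the peak — single-peaked.
Type 4 (peak Plan E at position 2): ranking walks positions 2-1-3-4-5, expanding outward from the peak — single-peaked.
Every ranking is single-peaked on this axis.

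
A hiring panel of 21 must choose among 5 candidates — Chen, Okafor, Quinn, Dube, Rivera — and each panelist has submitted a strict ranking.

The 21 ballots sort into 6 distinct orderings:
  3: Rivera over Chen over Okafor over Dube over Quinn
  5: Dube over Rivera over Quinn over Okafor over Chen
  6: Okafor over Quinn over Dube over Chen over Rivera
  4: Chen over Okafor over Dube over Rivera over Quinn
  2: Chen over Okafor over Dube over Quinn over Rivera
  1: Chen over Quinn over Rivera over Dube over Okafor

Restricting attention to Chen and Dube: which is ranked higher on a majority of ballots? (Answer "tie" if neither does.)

Ballots ranking Chen above Dube: 3 + 4 + 2 + 1 = 10.
Ballots ranking Dube above Chen: 21 − 10 = 11.
Dube wins the head-to-head 11–10.

Dube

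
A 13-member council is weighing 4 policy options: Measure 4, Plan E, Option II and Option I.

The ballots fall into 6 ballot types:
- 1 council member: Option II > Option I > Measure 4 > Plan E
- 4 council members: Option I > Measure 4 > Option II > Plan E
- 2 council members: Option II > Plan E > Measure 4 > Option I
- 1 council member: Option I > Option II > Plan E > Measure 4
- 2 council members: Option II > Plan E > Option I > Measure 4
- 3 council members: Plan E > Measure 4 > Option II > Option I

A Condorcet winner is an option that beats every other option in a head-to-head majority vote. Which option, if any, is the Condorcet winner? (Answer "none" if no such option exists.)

Pairwise majorities:
Measure 4 vs Plan E: 1+4 = 5 for Measure 4, 8 for Plan E — Plan E by 8–5.
Measure 4 vs Option II: 4+3 = 7 for Measure 4, 6 for Option II — Measure 4 by 7–6.
Measure 4 vs Option I: Measure 4 preferred on 2+3 = 5 ballots; Option I wins 8–5.
Plan E vs Option II: 3 for Plan E, 10 for Option II — Option II by 10–3.
Plan E vs Option I: 7 to 6, Plan E.
Option II vs Option I: Option II is ranked higher on 1+2+2+3 = 8 ballots, Option I on 5. Option II wins 8–5.
Each option drops at least one matchup (Measure 4 loses to Plan E; Plan E loses to Option II; Option II loses to Measure 4; Option I loses to Plan E); the cycle Measure 4 → Option II → Plan E → Measure 4 rules out a Condorcet winner.

none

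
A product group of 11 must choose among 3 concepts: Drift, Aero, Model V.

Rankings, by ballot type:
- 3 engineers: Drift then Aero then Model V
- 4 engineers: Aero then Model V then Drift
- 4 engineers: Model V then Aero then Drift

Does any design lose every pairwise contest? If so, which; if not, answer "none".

Pairwise majorities:
Drift vs Aero: 3 to 8, Aero.
Drift vs Model V: Drift is ranked higher on 3 ballots, Model V on 8. Model V wins 8–3.
Aero vs Model V: 3+4 = 7 for Aero, 4 for Model V — Aero by 7–4.
Drift is beaten in every head-to-head and is the Condorcet loser.

Drift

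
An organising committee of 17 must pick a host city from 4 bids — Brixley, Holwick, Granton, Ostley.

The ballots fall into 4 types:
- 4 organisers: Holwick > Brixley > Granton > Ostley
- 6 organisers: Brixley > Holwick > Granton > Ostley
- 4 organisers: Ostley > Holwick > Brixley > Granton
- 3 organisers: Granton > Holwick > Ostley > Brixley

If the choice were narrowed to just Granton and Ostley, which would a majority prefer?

Granton

Ballots ranking Granton above Ostley: 4 + 6 + 3 = 13.
Ballots ranking Ostley above Granton: 17 − 13 = 4.
Granton wins the head-to-head 13–4.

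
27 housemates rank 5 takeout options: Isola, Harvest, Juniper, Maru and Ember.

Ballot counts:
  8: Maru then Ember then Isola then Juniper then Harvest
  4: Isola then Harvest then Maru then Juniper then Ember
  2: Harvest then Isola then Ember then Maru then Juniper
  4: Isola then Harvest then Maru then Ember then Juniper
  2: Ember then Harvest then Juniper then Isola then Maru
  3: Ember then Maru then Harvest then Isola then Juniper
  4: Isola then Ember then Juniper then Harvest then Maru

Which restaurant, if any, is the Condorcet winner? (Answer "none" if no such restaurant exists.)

Check each pair by majority over 27 ballots:
Isola vs Harvest: Isola, 20–7.
Isola vs Juniper: Isola is ranked higher on 8+4+2+4+3+4 = 25 ballots, Juniper on 2. Isola wins 25–2.
Isola vs Maru: Isola wins 16–11.
Isola vs Ember: Isola, 14–13.
Harvest vs Juniper: Harvest, 15–12.
Harvest vs Maru: 4+2+4+2+4 = 16 for Harvest, 11 for Maru — Harvest by 16–11.
Harvest vs Ember: Ember wins 17–10.
Juniper vs Maru: Maru, 21–6.
Juniper–Ember: Ember 23–4.
Maru vs Ember: Maru is ranked higher on 8+4+4 = 16 ballots, Ember on 11. Maru wins 16–11.
Isola defeats every rival head-to-head and is the Condorcet winner.

Isola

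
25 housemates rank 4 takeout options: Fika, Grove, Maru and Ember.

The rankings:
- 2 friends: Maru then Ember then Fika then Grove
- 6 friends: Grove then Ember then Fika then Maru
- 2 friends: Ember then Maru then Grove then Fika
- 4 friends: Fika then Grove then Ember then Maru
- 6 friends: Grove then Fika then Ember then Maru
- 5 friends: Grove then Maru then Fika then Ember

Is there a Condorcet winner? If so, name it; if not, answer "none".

Head-to-head results (25 friends):
Fika–Grove: Grove 19–6.
Fika–Maru: Fika 16–9.
Fika vs Ember: Fika preferred on 4+6+5 = 15 ballots; Fika wins 15–10.
Grove vs Maru: Grove wins 21–4.
Grove vs Ember: 21 to 4, Grove.
Maru vs Ember: Maru is ranked higher on 2+5 = 7 ballots, Ember on 18. Ember wins 18–7.
Only Grove has no losses; Grove is the Condorcet winner.

Grove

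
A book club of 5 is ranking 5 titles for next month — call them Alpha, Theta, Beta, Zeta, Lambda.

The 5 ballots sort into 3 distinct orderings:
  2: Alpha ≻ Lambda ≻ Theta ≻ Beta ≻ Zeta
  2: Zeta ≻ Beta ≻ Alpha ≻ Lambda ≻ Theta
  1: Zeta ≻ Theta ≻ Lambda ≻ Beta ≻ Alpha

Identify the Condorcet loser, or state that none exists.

Head-to-head results (5 members):
Alpha vs Theta: 4 to 1, Alpha.
Alpha vs Beta: 2 for Alpha, 3 for Beta — Beta by 3–2.
Alpha–Zeta: Zeta 3–2.
Alpha vs Lambda: Alpha, 4–1.
Theta vs Beta: Theta preferred on 2+1 = 3 ballots; Theta wins 3–2.
Theta vs Zeta: Zeta, 3–2.
Theta vs Lambda: Lambda, 4–1.
Beta–Zeta: Zeta 3–2.
Beta vs Lambda: Lambda wins 3–2.
Zeta vs Lambda: Zeta preferred on 2+1 = 3 ballots; Zeta wins 3–2.
Each book has at least one pairwise win (Alpha beats Theta; Theta beats Beta; Beta beats Alpha; Zeta beats Alpha; Lambda beats Theta) — no Condorcet loser.

none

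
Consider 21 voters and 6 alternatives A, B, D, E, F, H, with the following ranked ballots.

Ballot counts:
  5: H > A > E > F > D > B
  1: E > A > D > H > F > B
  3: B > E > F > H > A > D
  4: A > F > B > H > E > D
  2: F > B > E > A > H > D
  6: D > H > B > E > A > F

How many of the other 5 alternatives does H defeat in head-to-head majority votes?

5

H against each rival (21 voters):
H vs A: H preferred on 5+3+6 = 14 ballots; H wins 14–7.
H vs B: 5+1+6 = 12 for H, 9 for B — H by 12–9.
H vs D: 5+3+4+2 = 14 for H, 7 for D — H by 14–7.
H vs E: 5+4+6 = 15 for H, 6 for E — H by 15–6.
H–F: H 12–9.
H beats A, B, D, E, F — 5 pairwise wins.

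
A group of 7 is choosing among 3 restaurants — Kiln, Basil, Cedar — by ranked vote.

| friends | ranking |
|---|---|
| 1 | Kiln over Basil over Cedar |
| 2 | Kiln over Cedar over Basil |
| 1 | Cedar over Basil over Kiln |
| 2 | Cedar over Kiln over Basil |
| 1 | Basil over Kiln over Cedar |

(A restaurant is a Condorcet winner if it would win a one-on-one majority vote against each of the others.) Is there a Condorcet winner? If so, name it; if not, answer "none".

Kiln

Check each pair by majority over 7 ballots:
Kiln vs Basil: 1+2+2 = 5 for Kiln, 2 for Basil — Kiln by 5–2.
Kiln vs Cedar: Kiln preferred on 1+2+1 = 4 ballots; Kiln wins 4–3.
Basil vs Cedar: 2 to 5, Cedar.
Kiln beats each of Basil, Cedar — Kiln is the Condorcet winner.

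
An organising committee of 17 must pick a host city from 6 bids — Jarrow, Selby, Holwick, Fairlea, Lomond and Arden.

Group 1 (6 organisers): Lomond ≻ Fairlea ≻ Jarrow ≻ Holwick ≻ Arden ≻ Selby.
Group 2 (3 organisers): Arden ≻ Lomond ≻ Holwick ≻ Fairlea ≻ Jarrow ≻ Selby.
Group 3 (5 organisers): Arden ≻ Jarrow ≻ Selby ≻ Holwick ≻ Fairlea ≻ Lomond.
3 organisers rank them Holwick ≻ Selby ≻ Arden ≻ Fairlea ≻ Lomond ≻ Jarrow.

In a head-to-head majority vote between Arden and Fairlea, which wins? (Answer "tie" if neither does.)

Ballots ranking Arden above Fairlea: 3 + 5 + 3 = 11.
Ballots ranking Fairlea above Arden: 17 − 11 = 6.
Arden wins the head-to-head 11–6.

Arden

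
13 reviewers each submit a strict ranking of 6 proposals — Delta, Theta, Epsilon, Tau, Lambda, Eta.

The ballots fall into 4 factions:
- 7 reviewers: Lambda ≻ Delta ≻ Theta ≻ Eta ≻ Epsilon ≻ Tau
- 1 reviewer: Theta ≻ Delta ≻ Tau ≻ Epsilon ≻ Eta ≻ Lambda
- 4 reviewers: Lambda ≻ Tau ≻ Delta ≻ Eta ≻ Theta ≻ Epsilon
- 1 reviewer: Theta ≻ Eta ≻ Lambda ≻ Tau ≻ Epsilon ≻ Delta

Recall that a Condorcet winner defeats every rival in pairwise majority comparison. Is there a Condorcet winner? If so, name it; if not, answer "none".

Lambda

Check each pair by majority over 13 ballots:
Delta vs Theta: Delta, 11–2.
Delta vs Epsilon: Delta wins 12–1.
Delta vs Tau: Delta wins 8–5.
Delta vs Lambda: Lambda, 12–1.
Delta vs Eta: Delta wins 12–1.
Theta–Epsilon: Theta 13–0.
Theta–Tau: Theta 9–4.
Theta vs Lambda: Lambda wins 11–2.
Theta vs Eta: Theta, 9–4.
Epsilon–Tau: Epsilon 7–6.
Epsilon vs Lambda: Lambda wins 12–1.
Epsilon vs Eta: Eta, 12–1.
Tau vs Lambda: Lambda, 12–1.
Tau vs Eta: Eta wins 8–5.
Lambda–Eta: Lambda 11–2.
Lambda beats each of Delta, Theta, Epsilon, Tau, Eta — Lambda is the Condorcet winner.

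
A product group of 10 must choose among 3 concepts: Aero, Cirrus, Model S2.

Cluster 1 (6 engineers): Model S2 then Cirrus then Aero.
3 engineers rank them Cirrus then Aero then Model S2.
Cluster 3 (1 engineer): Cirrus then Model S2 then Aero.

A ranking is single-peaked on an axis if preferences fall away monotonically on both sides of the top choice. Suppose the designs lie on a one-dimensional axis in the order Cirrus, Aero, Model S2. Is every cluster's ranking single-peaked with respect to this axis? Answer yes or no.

Axis positions: Cirrus=1, Aero=2, Model S2=3.
Cluster 1: ranking walks positions 3-1-2; Cirrus is ranked above Aero even though Aero lies between Cirrus and the peak Model S2 on the axis — preferences dip and rise again. Not single-peaked.
Cluster 2 (peak Cirrus at position 1): ranking walks positions 1-2-3, expanding outward from the peak — single-peaked.
Cluster 3: ranking walks positions 1-3-2; Model S2 is ranked above Aero even though Aero lies between Model S2 and the peak Cirrus on the axis — preferences dip and rise again. Not single-peaked.
Cluster 1 violates single-peakedness, so the profile is not single-peaked on this axis.

no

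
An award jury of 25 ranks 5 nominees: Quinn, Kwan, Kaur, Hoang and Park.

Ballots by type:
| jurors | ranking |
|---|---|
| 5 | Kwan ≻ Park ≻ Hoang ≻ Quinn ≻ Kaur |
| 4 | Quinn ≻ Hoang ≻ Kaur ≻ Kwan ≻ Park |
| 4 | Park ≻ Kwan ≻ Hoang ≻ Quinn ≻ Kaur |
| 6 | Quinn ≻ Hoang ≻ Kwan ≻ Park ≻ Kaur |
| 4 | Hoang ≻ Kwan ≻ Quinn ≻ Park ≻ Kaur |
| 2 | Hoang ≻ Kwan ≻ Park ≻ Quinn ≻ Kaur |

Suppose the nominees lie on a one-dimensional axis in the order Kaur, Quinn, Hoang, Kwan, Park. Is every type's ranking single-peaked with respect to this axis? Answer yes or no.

yes

Axis positions: Kaur=1, Quinn=2, Hoang=3, Kwan=4, Park=5.
Type 1 (peak Kwan at position 4): ranking walks positions 4-5-3-2-1, expanding outward from the peak — single-peaked.
Type 2 (peak Quinn at position 2): ranking walks positions 2-3-1-4-5, expanding outward from the peak — single-peaked.
Type 3 (peak Park at position 5): ranking walks positions 5-4-3-2-1, expanding outward from the peak — single-peaked.
Type 4 (peak Quinn at position 2): ranking walks positions 2-3-4-5-1, expanding outward from the peak — single-peaked.
Type 5 (peak Hoang at position 3): ranking walks positions 3-4-2-5-1, expanding outward from the peak — single-peaked.
Type 6 (peak Hoang at position 3): ranking walks positions 3-4-5-2-1, expanding outward from the peak — single-peaked.
Every ranking is single-peaked on this axis.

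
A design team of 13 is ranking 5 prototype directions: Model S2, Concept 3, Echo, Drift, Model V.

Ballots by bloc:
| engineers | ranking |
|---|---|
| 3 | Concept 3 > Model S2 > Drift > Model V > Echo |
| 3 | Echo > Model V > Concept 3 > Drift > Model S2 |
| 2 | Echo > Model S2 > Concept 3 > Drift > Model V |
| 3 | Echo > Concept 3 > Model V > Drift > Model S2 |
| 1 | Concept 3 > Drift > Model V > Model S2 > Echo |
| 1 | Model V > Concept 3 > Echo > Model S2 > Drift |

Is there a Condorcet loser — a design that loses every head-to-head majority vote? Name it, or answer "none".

Model S2

Head-to-head results (13 engineers):
Model S2 vs Concept 3: 2 to 11, Concept 3.
Model S2 vs Echo: 4 to 9, Echo.
Model S2 vs Drift: Model S2 preferred on 3+2+1 = 6 ballots; Drift wins 7–6.
Model S2 vs Model V: Model S2 preferred on 3+2 = 5 ballots; Model V wins 8–5.
Concept 3 vs Echo: Concept 3 is ranked higher on 3+1+1 = 5 ballots, Echo on 8. Echo wins 8–5.
Concept 3 vs Drift: 13 to 0, Concept 3.
Concept 3 vs Model V: Concept 3, 9–4.
Echo vs Drift: 9 to 4, Echo.
Echo vs Model V: 3+2+3 = 8 for Echo, 5 for Model V — Echo by 8–5.
Drift vs Model V: Drift is ranked higher on 3+2+1 = 6 ballots, Model V on 7. Model V wins 7–6.
Model S2 is beaten in every head-to-head and is the Condorcet loser.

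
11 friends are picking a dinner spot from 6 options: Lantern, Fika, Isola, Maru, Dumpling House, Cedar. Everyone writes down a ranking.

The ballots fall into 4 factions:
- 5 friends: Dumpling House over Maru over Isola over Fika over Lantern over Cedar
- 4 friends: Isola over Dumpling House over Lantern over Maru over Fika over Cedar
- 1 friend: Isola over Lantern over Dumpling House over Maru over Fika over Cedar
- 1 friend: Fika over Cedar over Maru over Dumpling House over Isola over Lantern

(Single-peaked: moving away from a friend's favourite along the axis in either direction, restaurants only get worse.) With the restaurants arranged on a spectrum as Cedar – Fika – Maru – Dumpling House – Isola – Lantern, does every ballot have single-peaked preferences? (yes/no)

Axis positions: Cedar=1, Fika=2, Maru=3, Dumpling House=4, Isola=5, Lantern=6.
Faction 1 (peak Dumpling House at position 4): ranking walks positions 4-3-5-2-6-1, expanding outward from the peak — single-peaked.
Faction 2 (peak Isola at position 5): ranking walks positions 5-4-6-3-2-1, expanding outward from the peak — single-peaked.
Faction 3 (peak Isola at position 5): ranking walks positions 5-6-4-3-2-1, expanding outward from the peak — single-peaked.
Faction 4 (peak Fika at position 2): ranking walks positions 2-1-3-4-5-6, expanding outward from the peak — single-peaked.
Every ranking is single-peaked on this axis.

yes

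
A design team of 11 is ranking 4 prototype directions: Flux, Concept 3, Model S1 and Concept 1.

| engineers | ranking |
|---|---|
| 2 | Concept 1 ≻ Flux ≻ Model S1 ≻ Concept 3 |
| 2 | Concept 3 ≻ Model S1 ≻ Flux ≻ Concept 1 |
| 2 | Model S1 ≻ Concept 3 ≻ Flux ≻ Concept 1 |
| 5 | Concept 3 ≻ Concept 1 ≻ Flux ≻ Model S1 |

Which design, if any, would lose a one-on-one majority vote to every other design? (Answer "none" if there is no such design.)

Model S1

Pairwise majorities:
Flux vs Concept 3: Concept 3, 9–2.
Flux vs Model S1: Flux is ranked higher on 2+5 = 7 ballots, Model S1 on 4. Flux wins 7–4.
Flux vs Concept 1: Concept 1, 7–4.
Concept 3 vs Model S1: Concept 3 wins 7–4.
Concept 3 vs Concept 1: 9 to 2, Concept 3.
Model S1 vs Concept 1: 2+2 = 4 for Model S1, 7 for Concept 1 — Concept 1 by 7–4.
Model S1 is beaten in every head-to-head and is the Condorcet loser.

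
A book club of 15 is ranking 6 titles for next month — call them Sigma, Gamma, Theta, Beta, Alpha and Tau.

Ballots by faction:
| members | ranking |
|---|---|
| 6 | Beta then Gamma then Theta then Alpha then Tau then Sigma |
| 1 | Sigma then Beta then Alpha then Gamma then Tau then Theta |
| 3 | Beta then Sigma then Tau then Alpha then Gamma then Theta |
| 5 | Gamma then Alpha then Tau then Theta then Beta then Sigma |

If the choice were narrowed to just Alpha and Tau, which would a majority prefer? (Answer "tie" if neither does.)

Ballots ranking Alpha above Tau: 6 + 1 + 5 = 12.
Ballots ranking Tau above Alpha: 15 − 12 = 3.
Alpha wins the head-to-head 12–3.

Alpha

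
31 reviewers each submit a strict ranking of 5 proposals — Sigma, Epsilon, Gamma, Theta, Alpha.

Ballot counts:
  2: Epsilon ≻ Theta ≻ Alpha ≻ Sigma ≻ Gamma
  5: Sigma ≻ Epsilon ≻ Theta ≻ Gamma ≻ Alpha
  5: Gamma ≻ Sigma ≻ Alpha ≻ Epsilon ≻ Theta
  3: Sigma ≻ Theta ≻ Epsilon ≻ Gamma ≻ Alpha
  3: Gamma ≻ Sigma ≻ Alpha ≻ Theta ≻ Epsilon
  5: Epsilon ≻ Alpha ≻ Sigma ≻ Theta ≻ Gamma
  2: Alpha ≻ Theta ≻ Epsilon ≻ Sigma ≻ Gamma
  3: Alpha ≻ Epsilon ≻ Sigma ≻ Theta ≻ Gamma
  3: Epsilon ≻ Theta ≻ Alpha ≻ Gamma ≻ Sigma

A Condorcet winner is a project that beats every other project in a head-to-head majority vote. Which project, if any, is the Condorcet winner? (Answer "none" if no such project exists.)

Sigma

Check each pair by majority over 31 ballots:
Sigma vs Epsilon: Sigma, 16–15.
Sigma vs Gamma: Sigma, 20–11.
Sigma vs Theta: Sigma, 24–7.
Sigma vs Alpha: Sigma, 16–15.
Epsilon vs Gamma: Epsilon, 23–8.
Epsilon vs Theta: Epsilon wins 23–8.
Epsilon–Alpha: Epsilon 18–13.
Gamma vs Theta: Theta wins 23–8.
Gamma–Alpha: Gamma 16–15.
Theta–Alpha: Alpha 18–13.
Sigma defeats every rival head-to-head and is the Condorcet winner.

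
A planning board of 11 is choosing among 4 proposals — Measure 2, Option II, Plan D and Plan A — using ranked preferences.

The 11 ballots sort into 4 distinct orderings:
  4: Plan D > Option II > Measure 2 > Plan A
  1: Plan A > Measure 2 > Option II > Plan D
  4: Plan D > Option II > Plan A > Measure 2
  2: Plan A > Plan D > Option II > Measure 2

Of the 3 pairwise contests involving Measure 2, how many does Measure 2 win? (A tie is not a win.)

Measure 2 against each rival (11 council members):
Measure 2 vs Option II: Option II wins 10–1.
Measure 2 vs Plan D: Plan D wins 10–1.
Measure 2–Plan A: Plan A 7–4.
Measure 2 beats no one; loses to Option II, Plan D, Plan A — 0 pairwise wins.

0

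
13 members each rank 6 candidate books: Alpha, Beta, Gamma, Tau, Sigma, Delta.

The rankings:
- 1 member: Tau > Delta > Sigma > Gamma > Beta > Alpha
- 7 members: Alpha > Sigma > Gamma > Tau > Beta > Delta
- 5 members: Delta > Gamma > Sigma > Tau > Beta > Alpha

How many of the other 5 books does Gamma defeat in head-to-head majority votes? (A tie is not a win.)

3

Gamma against each rival (13 members):
Gamma vs Alpha: Alpha wins 7–6.
Gamma vs Beta: Gamma preferred on 1+7+5 = 13 ballots; Gamma wins 13–0.
Gamma vs Tau: Gamma is ranked higher on 7+5 = 12 ballots, Tau on 1. Gamma wins 12–1.
Gamma vs Sigma: Gamma preferred on 5 ballots; Sigma wins 8–5.
Gamma vs Delta: 7 to 6, Gamma.
Gamma beats Beta, Tau, Delta; loses to Alpha, Sigma — 3 pairwise wins.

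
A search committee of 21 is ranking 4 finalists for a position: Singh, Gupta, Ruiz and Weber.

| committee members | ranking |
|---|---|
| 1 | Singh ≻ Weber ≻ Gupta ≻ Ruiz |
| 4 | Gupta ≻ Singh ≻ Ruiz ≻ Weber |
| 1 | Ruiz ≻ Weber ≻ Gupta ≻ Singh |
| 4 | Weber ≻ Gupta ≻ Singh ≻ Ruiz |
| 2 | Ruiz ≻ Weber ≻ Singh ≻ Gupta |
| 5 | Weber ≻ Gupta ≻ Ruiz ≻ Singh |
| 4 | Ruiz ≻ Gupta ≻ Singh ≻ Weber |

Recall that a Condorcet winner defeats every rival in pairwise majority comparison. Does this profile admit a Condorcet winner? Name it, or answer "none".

none

Pairwise majorities:
Singh vs Gupta: 1+2 = 3 for Singh, 18 for Gupta — Gupta by 18–3.
Singh vs Ruiz: Singh preferred on 1+4+4 = 9 ballots; Ruiz wins 12–9.
Singh vs Weber: Singh is ranked higher on 1+4+4 = 9 ballots, Weber on 12. Weber wins 12–9.
Gupta vs Ruiz: 14 to 7, Gupta.
Gupta vs Weber: 4+4 = 8 for Gupta, 13 for Weber — Weber by 13–8.
Ruiz vs Weber: Ruiz preferred on 4+1+2+4 = 11 ballots; Ruiz wins 11–10.
Each candidate drops at least one matchup (Singh loses to Gupta; Gupta loses to Weber; Ruiz loses to Gupta; Weber loses to Ruiz); the cycle Gupta → Ruiz → Weber → Gupta rules out a Condorcet winner.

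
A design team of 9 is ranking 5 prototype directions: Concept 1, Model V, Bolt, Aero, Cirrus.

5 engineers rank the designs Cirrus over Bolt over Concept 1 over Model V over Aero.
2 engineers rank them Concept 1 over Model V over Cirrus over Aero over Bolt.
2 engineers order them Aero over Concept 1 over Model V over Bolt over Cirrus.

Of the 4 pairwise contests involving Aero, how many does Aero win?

0

Aero against each rival (9 engineers):
Aero–Concept 1: Concept 1 7–2.
Aero–Model V: Model V 7–2.
Aero vs Bolt: Bolt wins 5–4.
Aero–Cirrus: Cirrus 7–2.
Aero beats no one; loses to Concept 1, Model V, Bolt, Cirrus — 0 pairwise wins.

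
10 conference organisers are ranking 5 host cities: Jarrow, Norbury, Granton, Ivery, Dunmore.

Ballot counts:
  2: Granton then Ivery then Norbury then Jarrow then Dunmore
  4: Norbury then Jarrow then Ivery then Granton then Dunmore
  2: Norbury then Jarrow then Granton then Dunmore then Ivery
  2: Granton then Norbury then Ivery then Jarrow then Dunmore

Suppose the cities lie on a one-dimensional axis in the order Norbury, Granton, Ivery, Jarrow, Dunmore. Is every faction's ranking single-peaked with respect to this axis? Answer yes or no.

no

Axis positions: Norbury=1, Granton=2, Ivery=3, Jarrow=4, Dunmore=5.
Faction 1 (peak Granton at position 2): ranking walks positions 2-3-1-4-5, expanding outward from the peak — single-peaked.
Faction 2: ranking walks positions 1-4-3-2-5; Jarrow is ranked above Granton even though Granton lies between Jarrow and the peak Norbury on the axis — preferences dip and rise again. Not single-peaked.
Faction 3: ranking walks positions 1-4-2-5-3; Jarrow is ranked above Granton even though Granton lies between Jarrow and the peak Norbury on the axis — preferences dip and rise again. Not single-peaked.
Faction 4 (peak Granton at position 2): ranking walks positions 2-1-3-4-5, expanding outward from the peak — single-peaked.
Faction 2 violates single-peakedness, so the profile is not single-peaked on this axis.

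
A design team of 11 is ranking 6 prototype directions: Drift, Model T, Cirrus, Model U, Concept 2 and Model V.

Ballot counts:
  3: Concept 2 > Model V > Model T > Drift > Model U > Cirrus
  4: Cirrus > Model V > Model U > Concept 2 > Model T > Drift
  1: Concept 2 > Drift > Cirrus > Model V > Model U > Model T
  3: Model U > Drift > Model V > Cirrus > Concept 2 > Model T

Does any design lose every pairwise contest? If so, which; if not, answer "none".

none

Pairwise majorities:
Drift vs Model T: Model T, 7–4.
Drift vs Cirrus: 3+1+3 = 7 for Drift, 4 for Cirrus — Drift by 7–4.
Drift vs Model U: Model U, 7–4.
Drift vs Concept 2: 3 for Drift, 8 for Concept 2 — Concept 2 by 8–3.
Drift–Model V: Model V 7–4.
Model T vs Cirrus: Model T preferred on 3 ballots; Cirrus wins 8–3.
Model T vs Model U: Model U wins 8–3.
Model T vs Concept 2: Model T is ranked higher on 0 ballots, Concept 2 on 11. Concept 2 wins 11–0.
Model T vs Model V: 0 for Model T, 11 for Model V — Model V by 11–0.
Cirrus–Model U: Model U 6–5.
Cirrus vs Concept 2: 7 to 4, Cirrus.
Cirrus vs Model V: Cirrus preferred on 4+1 = 5 ballots; Model V wins 6–5.
Model U vs Concept 2: Model U preferred on 4+3 = 7 ballots; Model U wins 7–4.
Model U–Model V: Model V 8–3.
Concept 2 vs Model V: Concept 2 preferred on 3+1 = 4 ballots; Model V wins 7–4.
Every design wins at least one matchup (Drift beats Cirrus; Model T beats Drift; Cirrus beats Model T; Model U beats Drift; Concept 2 beats Drift; Model V beats Drift), so there is no Condorcet loser.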